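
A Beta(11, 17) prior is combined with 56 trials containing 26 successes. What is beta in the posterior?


In conjugate updating:
beta_posterior = beta_prior + (n - k)
= 17 + (56 - 26)
= 17 + 30 = 47

47


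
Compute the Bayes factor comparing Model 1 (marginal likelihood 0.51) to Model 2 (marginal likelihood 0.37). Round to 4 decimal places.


BF12 = marginal likelihood of M1 / marginal likelihood of M2
= 0.51/0.37
= 1.3784

1.3784


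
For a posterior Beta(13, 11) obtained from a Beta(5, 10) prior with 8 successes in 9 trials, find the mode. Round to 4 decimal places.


Mode = (alpha - 1) / (alpha + beta - 2)
= 12 / 22
= 0.5455

0.5455


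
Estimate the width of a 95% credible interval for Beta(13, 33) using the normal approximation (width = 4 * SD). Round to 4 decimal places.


For Beta(a,b): Var = ab/((a+b)^2(a+b+1))
Var = 0.0043, SD = 0.0657
Approximate 95% CI width = 4 * 0.0657 = 0.2627

0.2627


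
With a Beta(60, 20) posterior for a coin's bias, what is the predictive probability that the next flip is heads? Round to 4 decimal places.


The predictive probability equals the posterior mean.
P(next = heads) = alpha / (alpha + beta)
= 60 / 80 = 0.75

0.75


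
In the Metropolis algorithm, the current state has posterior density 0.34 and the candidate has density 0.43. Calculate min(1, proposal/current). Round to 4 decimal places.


Ratio = 0.43/0.34 = 1.2647
Acceptance probability = min(1, 1.2647)
= 1.0

1.0


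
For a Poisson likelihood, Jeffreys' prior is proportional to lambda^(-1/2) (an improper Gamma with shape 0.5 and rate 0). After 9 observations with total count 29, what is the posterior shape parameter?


Jeffreys' prior for Poisson is proportional to lambda^(-1/2).
Posterior is Gamma(0.5 + S, 0 + n) = Gamma(0.5 + 29, 9).
Posterior shape = 0.5 + S = 0.5 + 29 = 29.5

29.5


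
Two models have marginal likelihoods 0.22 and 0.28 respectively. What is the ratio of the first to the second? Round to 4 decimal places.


Evidence ratio = 0.22 / 0.28
= 0.7857

0.7857


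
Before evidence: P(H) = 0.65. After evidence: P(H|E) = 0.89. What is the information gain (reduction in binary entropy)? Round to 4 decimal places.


Prior entropy = 0.9341
Posterior entropy = 0.4999
Information gain = 0.9341 - 0.4999 = 0.4342

0.4342


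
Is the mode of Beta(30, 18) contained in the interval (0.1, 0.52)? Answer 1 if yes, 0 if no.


Mode = (a-1)/(a+b-2) = 29/46 = 0.6304
Interval: (0.1, 0.52)
Contains mode? 0

0


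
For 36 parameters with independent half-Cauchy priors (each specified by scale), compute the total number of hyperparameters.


A half-Cauchy prior has 1 hyperparameter per parameter.
Total = 36 * 1 = 36

36


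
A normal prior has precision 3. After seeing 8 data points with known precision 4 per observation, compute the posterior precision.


In the conjugate normal model, precisions add:
tau_posterior = tau_prior + n * tau_data
= 3 + 8*4 = 35

35


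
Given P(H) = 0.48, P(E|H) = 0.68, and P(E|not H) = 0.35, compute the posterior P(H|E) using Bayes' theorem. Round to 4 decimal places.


By Bayes' theorem: P(H|E) = P(E|H)*P(H) / P(E)
P(E) = P(E|H)*P(H) + P(E|not H)*P(not H)
P(E) = 0.68*0.48 + 0.35*0.52 = 0.5084
P(H|E) = 0.68*0.48 / 0.5084 = 0.642

0.642


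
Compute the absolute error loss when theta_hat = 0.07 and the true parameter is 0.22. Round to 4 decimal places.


L = |theta_hat - theta_true|
= |0.07 - 0.22| = 0.15

0.15


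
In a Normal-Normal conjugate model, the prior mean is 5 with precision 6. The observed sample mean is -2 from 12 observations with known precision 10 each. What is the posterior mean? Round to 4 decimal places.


Posterior precision = tau0 + n*tau = 6 + 12*10 = 126
Posterior mean = (tau0*mu0 + n*tau*xbar) / posterior_precision
= (6*5 + 12*10*-2) / 126
= -210 / 126 = -1.6667

-1.6667


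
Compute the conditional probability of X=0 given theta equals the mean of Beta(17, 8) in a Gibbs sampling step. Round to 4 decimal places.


Mean of Beta(17, 8) = 0.68
P(X=0 | theta=0.68) = 0.32

0.32


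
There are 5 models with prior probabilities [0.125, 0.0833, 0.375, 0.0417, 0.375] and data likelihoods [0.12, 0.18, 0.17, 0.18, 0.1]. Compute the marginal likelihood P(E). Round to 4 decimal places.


P(E) = sum over models of P(M_i) * P(E|M_i)
= 0.125*0.12 + 0.0833*0.18 + 0.375*0.17 + 0.0417*0.18 + 0.375*0.1
= 0.1388

0.1388


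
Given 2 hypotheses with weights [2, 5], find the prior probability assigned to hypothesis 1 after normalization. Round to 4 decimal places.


To normalize, divide each weight by the sum of all weights.
Sum = 7
Prior(H1) = 2/7 = 0.2857

0.2857


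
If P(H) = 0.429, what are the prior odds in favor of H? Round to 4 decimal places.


Prior odds = P(H) / (1 - P(H))
= 0.429 / 0.571
= 0.7513

0.7513


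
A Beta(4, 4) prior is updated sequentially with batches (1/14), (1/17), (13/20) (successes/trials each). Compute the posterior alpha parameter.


Sequential conjugate updating is equivalent to a single batch update.
Total successes across all batches = 15
alpha_posterior = alpha_prior + total_successes = 4 + 15
= 19

19


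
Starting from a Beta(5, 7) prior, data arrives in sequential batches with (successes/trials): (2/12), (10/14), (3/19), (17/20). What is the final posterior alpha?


In sequential Bayesian updating, we sum all successes.
Total successes = 32
Final alpha = 5 + 32 = 37

37


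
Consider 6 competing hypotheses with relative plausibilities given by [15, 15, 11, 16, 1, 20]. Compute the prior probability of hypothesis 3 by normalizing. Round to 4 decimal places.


Sum of weights = 15 + 15 + 11 + 16 + 1 + 20 = 78
Normalized prior for H3 = 11 / 78
= 0.141

0.141


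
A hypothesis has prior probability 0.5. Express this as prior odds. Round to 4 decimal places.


Odds = P(H) / P(not H) = 0.5 / 0.5
= 1.0

1.0


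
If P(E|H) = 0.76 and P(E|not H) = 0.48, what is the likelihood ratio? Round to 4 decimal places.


Likelihood ratio = P(E|H) / P(E|not H)
= 0.76 / 0.48
= 1.5833

1.5833


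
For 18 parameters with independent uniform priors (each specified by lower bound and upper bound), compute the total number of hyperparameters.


A uniform prior has 2 hyperparameters per parameter.
Total = 18 * 2 = 36

36


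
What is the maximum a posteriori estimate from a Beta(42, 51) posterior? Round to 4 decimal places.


The MAP estimate equals the mode of the distribution.
Mode of Beta(a,b) = (a-1)/(a+b-2)
= 41/91
= 0.4505

0.4505


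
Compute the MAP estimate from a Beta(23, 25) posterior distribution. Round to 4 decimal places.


MAP = mode of Beta distribution
= (alpha - 1)/(alpha + beta - 2)
= (23-1)/(23+25-2)
= 22/46 = 0.4783

0.4783


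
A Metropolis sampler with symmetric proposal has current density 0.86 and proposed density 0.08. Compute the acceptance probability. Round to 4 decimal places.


For symmetric proposals, acceptance = min(1, pi(x*)/pi(x))
= min(1, 0.08/0.86)
= min(1, 0.093) = 0.093

0.093


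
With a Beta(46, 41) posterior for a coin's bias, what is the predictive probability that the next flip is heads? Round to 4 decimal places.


The predictive probability equals the posterior mean.
P(next = heads) = alpha / (alpha + beta)
= 46 / 87 = 0.5287

0.5287


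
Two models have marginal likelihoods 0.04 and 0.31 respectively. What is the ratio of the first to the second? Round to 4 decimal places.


Evidence ratio = 0.04 / 0.31
= 0.129

0.129


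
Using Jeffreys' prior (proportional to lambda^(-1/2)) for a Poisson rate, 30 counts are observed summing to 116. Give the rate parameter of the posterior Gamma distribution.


Conjugate update: Gamma(prior_shape + S, prior_rate + n).
Prior shape = 0.5, prior rate = 0.
Posterior rate = 0 + n = 30

30.0


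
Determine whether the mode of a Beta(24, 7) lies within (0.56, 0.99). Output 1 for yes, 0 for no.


First find the mode: (a-1)/(a+b-2) = 0.7931
Is 0.7931 in (0.56, 0.99)? 1

1


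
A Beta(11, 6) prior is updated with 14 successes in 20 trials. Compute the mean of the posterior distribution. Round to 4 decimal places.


After update: Beta(25, 12)
Mean = 25 / (25 + 12) = 25 / 37
= 0.6757

0.6757


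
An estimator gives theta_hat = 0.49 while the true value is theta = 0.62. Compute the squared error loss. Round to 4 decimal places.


The squared error loss is (theta_hat - theta)^2
= (0.49 - 0.62)^2
= (-0.13)^2 = 0.0169

0.0169


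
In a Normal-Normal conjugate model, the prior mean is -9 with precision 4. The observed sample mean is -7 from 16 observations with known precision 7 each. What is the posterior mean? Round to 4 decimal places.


Posterior precision = tau0 + n*tau = 4 + 16*7 = 116
Posterior mean = (tau0*mu0 + n*tau*xbar) / posterior_precision
= (4*-9 + 16*7*-7) / 116
= -820 / 116 = -7.069

-7.069


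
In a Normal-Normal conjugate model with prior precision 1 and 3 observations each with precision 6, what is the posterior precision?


Posterior precision = prior precision + n * observation precision
= 1 + 3 * 6
= 1 + 18 = 19

19


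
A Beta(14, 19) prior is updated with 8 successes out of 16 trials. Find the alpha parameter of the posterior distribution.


In the Beta-Binomial conjugate update:
alpha_post = alpha_prior + successes
= 14 + 8
= 22

22


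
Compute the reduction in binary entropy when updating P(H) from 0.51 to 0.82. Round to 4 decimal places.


H_before = -p*log2(p) - (1-p)*log2(1-p) for p=0.51: 0.9997
H_after for p=0.82: 0.6801
Reduction = 0.9997 - 0.6801 = 0.3196

0.3196


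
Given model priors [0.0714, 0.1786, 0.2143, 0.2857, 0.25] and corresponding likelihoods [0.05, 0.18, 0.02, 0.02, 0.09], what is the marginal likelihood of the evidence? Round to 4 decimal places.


P(E) = sum_i P(M_i) P(E|M_i)
= 0.0036 + 0.0321 + 0.0043 + 0.0057 + 0.0225
= 0.0682

0.0682


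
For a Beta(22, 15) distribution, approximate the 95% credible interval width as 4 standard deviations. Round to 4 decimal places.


Variance of Beta(a,b) = ab / ((a+b)^2 * (a+b+1))
= 22*15 / ((37)^2 * 38)
= 0.0063
SD = sqrt(0.0063) = 0.0796
Width = 4 * SD = 0.3186

0.3186


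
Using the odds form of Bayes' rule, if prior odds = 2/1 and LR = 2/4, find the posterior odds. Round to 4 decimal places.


Bayes' rule in odds form: posterior odds = prior odds * LR
= (2 * 2) / (1 * 4)
= 4/4 = 1.0

1.0


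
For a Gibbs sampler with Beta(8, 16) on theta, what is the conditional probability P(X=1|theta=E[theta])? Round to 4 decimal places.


E[theta] = 8/(8+16) = 0.3333
P(X=1|theta) = theta = 0.3333

0.3333


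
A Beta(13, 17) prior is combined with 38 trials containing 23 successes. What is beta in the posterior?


In conjugate updating:
beta_posterior = beta_prior + (n - k)
= 17 + (38 - 23)
= 17 + 15 = 32

32


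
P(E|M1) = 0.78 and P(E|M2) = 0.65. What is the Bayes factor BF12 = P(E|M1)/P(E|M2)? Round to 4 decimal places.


Bayes factor BF12 = P(E|M1) / P(E|M2)
= 0.78 / 0.65
= 1.2

1.2


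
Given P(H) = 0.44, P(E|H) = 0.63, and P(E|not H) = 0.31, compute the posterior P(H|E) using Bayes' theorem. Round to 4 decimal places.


By Bayes' theorem: P(H|E) = P(E|H)*P(H) / P(E)
P(E) = P(E|H)*P(H) + P(E|not H)*P(not H)
P(E) = 0.63*0.44 + 0.31*0.56 = 0.4508
P(H|E) = 0.63*0.44 / 0.4508 = 0.6149

0.6149


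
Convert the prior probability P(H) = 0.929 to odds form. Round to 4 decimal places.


P(not H) = 1 - 0.929 = 0.071
Odds = 0.929 / 0.071 = 13.0845

13.0845


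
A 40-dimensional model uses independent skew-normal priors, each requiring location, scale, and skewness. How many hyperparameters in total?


Per parameter: 3 (location, scale, and skewness).
Total = 40 * 3 = 120

120


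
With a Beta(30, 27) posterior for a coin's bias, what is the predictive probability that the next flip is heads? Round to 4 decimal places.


The predictive probability equals the posterior mean.
P(next = heads) = alpha / (alpha + beta)
= 30 / 57 = 0.5263

0.5263


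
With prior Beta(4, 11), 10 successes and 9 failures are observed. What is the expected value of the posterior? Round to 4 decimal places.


Posterior = Beta(14, 20)
E[theta] = alpha/(alpha+beta)
= 14/34 = 0.4118

0.4118


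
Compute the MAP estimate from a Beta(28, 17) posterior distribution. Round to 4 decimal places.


MAP = mode of Beta distribution
= (alpha - 1)/(alpha + beta - 2)
= (28-1)/(28+17-2)
= 27/43 = 0.6279

0.6279


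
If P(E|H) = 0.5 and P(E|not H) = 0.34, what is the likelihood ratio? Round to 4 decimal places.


Likelihood ratio = P(E|H) / P(E|not H)
= 0.5 / 0.34
= 1.4706

1.4706


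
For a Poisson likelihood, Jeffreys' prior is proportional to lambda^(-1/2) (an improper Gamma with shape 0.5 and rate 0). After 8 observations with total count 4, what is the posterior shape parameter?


Jeffreys' prior for Poisson is proportional to lambda^(-1/2).
Posterior is Gamma(0.5 + S, 0 + n) = Gamma(0.5 + 4, 8).
Posterior shape = 0.5 + S = 0.5 + 4 = 4.5

4.5


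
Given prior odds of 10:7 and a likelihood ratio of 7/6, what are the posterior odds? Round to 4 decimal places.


Posterior odds = prior odds * LR
Prior odds = 10/7 = 1.4286
LR = 7/6 = 1.1667
Posterior odds = 1.4286 * 1.1667 = 1.6667

1.6667


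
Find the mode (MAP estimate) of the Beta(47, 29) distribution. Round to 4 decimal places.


For Beta(a,b) with a,b > 1:
Mode = (a-1)/(a+b-2) = (47-1)/(76-2)
= 46/74 = 0.6216

0.6216


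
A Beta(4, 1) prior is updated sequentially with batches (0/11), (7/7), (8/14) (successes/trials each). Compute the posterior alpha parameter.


Sequential conjugate updating is equivalent to a single batch update.
Total successes across all batches = 15
alpha_posterior = alpha_prior + total_successes = 4 + 15
= 19

19


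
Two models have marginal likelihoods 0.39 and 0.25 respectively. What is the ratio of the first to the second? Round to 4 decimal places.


Evidence ratio = 0.39 / 0.25
= 1.56

1.56


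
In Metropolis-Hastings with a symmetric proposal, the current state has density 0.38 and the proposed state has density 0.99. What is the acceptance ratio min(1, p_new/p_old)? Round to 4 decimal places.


Ratio = p_new / p_old = 0.99 / 0.38 = 2.6053
Acceptance = min(1, 2.6053) = 1.0

1.0


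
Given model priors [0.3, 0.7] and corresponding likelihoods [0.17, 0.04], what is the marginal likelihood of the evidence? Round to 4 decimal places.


P(E) = sum_i P(M_i) P(E|M_i)
= 0.051 + 0.028
= 0.079

0.079


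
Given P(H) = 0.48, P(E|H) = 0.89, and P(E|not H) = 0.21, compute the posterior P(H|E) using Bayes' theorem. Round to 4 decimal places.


By Bayes' theorem: P(H|E) = P(E|H)*P(H) / P(E)
P(E) = P(E|H)*P(H) + P(E|not H)*P(not H)
P(E) = 0.89*0.48 + 0.21*0.52 = 0.5364
P(H|E) = 0.89*0.48 / 0.5364 = 0.7964

0.7964


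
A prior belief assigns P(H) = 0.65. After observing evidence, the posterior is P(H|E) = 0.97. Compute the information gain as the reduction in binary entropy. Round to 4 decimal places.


H(prior) = -0.65*log2(0.65) - 0.35*log2(0.35)
= 0.9341
H(post) = -0.97*log2(0.97) - 0.03*log2(0.03)
= 0.1944
IG = 0.9341 - 0.1944 = 0.7397

0.7397


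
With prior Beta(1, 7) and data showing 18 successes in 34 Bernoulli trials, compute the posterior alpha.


Conjugate update: alpha_posterior = alpha_prior + k
= 1 + 18 = 19

19


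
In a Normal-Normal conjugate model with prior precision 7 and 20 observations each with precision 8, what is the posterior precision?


Posterior precision = prior precision + n * observation precision
= 7 + 20 * 8
= 7 + 160 = 167

167


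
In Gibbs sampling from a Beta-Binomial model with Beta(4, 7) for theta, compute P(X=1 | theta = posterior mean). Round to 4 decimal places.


Posterior mean = alpha/(alpha+beta) = 4/11 = 0.3636
P(X=1|theta=mean) = theta = 0.3636

0.3636


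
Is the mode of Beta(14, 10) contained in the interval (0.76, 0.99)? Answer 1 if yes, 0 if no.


Mode = (a-1)/(a+b-2) = 13/22 = 0.5909
Interval: (0.76, 0.99)
Contains mode? 0

0


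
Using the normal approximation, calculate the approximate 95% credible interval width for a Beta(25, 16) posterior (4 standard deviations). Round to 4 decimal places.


Var(Beta) = 25*16/(41^2 * 42) = 0.0057
SD = 0.0753
Width ~ 4*SD = 0.3011

0.3011


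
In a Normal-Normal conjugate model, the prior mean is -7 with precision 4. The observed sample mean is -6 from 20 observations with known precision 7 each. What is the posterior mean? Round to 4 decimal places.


Posterior precision = tau0 + n*tau = 4 + 20*7 = 144
Posterior mean = (tau0*mu0 + n*tau*xbar) / posterior_precision
= (4*-7 + 20*7*-6) / 144
= -868 / 144 = -6.0278

-6.0278


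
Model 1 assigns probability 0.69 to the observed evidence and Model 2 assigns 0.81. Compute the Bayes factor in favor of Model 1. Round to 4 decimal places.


BF = P(data|M1) / P(data|M2)
= 0.69 / 0.81 = 0.8519

0.8519


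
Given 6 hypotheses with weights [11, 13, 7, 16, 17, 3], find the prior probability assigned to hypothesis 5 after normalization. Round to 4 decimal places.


To normalize, divide each weight by the sum of all weights.
Sum = 67
Prior(H5) = 17/67 = 0.2537

0.2537


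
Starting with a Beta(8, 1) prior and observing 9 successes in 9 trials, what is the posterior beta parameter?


Posterior beta = prior beta + failures
Failures = 9 - 9 = 0
beta_post = 1 + 0 = 1

1


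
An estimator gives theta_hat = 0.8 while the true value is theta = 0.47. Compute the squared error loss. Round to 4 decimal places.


The squared error loss is (theta_hat - theta)^2
= (0.8 - 0.47)^2
= (0.33)^2 = 0.1089

0.1089


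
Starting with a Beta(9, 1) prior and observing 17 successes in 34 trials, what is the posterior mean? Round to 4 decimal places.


Posterior parameters: alpha = 9 + 17 = 26
beta = 1 + 17 = 18
Posterior mean = alpha / (alpha + beta) = 26 / 44
= 0.5909

0.5909


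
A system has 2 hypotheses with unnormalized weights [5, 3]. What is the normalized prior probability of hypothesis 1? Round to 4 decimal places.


The normalized prior is the weight divided by the total.
Total weight = 8
P(H1) = 5 / 8 = 0.625

0.625


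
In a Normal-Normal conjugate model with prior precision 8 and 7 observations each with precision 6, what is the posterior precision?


Posterior precision = prior precision + n * observation precision
= 8 + 7 * 6
= 8 + 42 = 50

50


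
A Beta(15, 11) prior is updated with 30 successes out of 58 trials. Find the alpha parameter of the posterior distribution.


In the Beta-Binomial conjugate update:
alpha_post = alpha_prior + successes
= 15 + 30
= 45

45


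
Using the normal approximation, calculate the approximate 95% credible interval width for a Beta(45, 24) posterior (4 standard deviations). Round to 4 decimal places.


Var(Beta) = 45*24/(69^2 * 70) = 0.0032
SD = 0.0569
Width ~ 4*SD = 0.2277

0.2277


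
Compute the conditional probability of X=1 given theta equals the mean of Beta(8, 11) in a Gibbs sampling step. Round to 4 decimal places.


Mean of Beta(8, 11) = 0.4211
P(X=1 | theta=0.4211) = 0.4211

0.4211


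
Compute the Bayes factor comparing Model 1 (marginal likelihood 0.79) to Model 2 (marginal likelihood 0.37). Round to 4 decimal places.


BF12 = marginal likelihood of M1 / marginal likelihood of M2
= 0.79/0.37
= 2.1351

2.1351


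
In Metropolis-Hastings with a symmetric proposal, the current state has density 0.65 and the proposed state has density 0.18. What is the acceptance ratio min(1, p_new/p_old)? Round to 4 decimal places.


Ratio = p_new / p_old = 0.18 / 0.65 = 0.2769
Acceptance = min(1, 0.2769) = 0.2769

0.2769


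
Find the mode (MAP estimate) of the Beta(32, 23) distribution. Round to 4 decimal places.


For Beta(a,b) with a,b > 1:
Mode = (a-1)/(a+b-2) = (32-1)/(55-2)
= 31/53 = 0.5849

0.5849


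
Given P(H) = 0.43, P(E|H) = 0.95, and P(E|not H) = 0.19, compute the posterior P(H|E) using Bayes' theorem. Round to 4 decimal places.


By Bayes' theorem: P(H|E) = P(E|H)*P(H) / P(E)
P(E) = P(E|H)*P(H) + P(E|not H)*P(not H)
P(E) = 0.95*0.43 + 0.19*0.57 = 0.5168
P(H|E) = 0.95*0.43 / 0.5168 = 0.7904

0.7904


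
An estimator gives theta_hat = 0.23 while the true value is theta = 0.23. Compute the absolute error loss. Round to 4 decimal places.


The absolute error loss is |theta_hat - theta|
= |0.23 - 0.23|
= 0.0

0.0


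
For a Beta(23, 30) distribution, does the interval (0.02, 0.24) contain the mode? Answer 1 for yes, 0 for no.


Mode of Beta(a,b) = (a-1)/(a+b-2)
= (23-1)/(23+30-2) = 0.4314
Check: 0.02 <= 0.4314 <= 0.24?
Result: 0

0


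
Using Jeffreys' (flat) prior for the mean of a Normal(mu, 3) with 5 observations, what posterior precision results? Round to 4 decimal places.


Flat prior means prior precision is 0.
Posterior precision = n / sigma^2 = 5/3 = 1.6667

1.6667


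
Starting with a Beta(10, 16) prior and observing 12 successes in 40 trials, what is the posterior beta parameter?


Posterior beta = prior beta + failures
Failures = 40 - 12 = 28
beta_post = 16 + 28 = 44

44


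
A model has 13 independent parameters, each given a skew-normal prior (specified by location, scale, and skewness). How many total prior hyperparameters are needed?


Each skew-normal prior needs 3 hyperparameters (location, scale, and skewness).
Total = 3 * 13 = 39

39


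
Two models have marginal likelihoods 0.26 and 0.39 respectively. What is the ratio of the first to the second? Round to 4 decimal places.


Evidence ratio = 0.26 / 0.39
= 0.6667

0.6667


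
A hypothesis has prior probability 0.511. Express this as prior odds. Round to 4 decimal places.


Odds = P(H) / P(not H) = 0.511 / 0.489
= 1.045

1.045


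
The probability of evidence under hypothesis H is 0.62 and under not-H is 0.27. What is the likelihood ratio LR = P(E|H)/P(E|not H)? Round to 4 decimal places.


LR = 0.62 / 0.27
= 2.2963

2.2963


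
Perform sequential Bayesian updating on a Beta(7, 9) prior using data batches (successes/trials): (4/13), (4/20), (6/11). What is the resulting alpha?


Accumulate successes: 14
Posterior alpha = prior alpha + sum of successes
= 7 + 14 = 21

21


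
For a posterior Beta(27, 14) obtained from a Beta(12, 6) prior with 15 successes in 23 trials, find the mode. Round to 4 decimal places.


Mode = (alpha - 1) / (alpha + beta - 2)
= 26 / 39
= 0.6667

0.6667


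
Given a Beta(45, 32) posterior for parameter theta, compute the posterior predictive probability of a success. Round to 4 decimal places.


For a Beta-Bernoulli model, the predictive probability is the mean:
P(success) = 45/(45+32) = 45/77 = 0.5844

0.5844


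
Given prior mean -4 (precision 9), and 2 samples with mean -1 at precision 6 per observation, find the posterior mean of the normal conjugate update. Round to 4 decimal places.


The posterior mean is a precision-weighted average of prior and data.
Post. prec. = 9 + 12 = 21
Post. mean = (-36 + -12)/21 = -48/21 = -2.2857

-2.2857


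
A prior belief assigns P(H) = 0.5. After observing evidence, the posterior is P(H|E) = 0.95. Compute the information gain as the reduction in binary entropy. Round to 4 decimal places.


H(prior) = -0.5*log2(0.5) - 0.5*log2(0.5)
= 1.0
H(post) = -0.95*log2(0.95) - 0.05*log2(0.05)
= 0.2864
IG = 1.0 - 0.2864 = 0.7136

0.7136


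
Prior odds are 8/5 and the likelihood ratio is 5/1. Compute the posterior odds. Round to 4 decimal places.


Posterior odds = prior odds * likelihood ratio
= (8/5) * (5/1)
= 40 / 5
= 8.0

8.0


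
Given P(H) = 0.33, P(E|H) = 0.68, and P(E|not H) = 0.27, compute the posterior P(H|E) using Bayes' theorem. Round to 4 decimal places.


By Bayes' theorem: P(H|E) = P(E|H)*P(H) / P(E)
P(E) = P(E|H)*P(H) + P(E|not H)*P(not H)
P(E) = 0.68*0.33 + 0.27*0.67 = 0.4053
P(H|E) = 0.68*0.33 / 0.4053 = 0.5537

0.5537


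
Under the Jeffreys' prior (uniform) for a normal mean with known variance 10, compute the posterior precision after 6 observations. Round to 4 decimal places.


Prior precision = 0 (flat prior).
Post. prec. = 0 + n/var = 6/10 = 0.6

0.6


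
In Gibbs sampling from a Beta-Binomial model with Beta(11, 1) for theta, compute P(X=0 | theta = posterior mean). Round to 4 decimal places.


Posterior mean = alpha/(alpha+beta) = 11/12 = 0.9167
P(X=0|theta=mean) = 1 - theta = 0.0833

0.0833


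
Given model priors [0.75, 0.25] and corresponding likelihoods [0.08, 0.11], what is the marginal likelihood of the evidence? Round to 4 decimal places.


P(E) = sum_i P(M_i) P(E|M_i)
= 0.06 + 0.0275
= 0.0875

0.0875


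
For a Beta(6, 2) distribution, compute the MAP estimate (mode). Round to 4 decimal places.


MAP = mode = (a-1)/(a+b-2)
= (6-1)/(6+2-2)
= 5/6 = 0.8333

0.8333


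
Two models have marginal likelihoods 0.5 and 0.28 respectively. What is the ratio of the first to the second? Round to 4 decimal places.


Evidence ratio = 0.5 / 0.28
= 1.7857

1.7857


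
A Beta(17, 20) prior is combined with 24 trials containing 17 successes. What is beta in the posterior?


In conjugate updating:
beta_posterior = beta_prior + (n - k)
= 20 + (24 - 17)
= 20 + 7 = 27

27


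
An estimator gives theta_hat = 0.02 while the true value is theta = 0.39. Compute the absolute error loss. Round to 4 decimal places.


The absolute error loss is |theta_hat - theta|
= |0.02 - 0.39|
= 0.37

0.37


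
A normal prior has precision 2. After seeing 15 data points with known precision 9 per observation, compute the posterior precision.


In the conjugate normal model, precisions add:
tau_posterior = tau_prior + n * tau_data
= 2 + 15*9 = 137

137


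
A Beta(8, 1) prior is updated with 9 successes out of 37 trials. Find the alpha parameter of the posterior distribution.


In the Beta-Binomial conjugate update:
alpha_post = alpha_prior + successes
= 8 + 9
= 17

17


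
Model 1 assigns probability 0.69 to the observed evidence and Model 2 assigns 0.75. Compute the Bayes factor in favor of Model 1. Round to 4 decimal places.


BF = P(data|M1) / P(data|M2)
= 0.69 / 0.75 = 0.92

0.92


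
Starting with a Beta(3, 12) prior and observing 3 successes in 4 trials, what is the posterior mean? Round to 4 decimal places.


Posterior parameters: alpha = 3 + 3 = 6
beta = 12 + 1 = 13
Posterior mean = alpha / (alpha + beta) = 6 / 19
= 0.3158

0.3158


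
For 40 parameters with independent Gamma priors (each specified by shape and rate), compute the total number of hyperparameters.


A Gamma prior has 2 hyperparameters per parameter.
Total = 40 * 2 = 80

80


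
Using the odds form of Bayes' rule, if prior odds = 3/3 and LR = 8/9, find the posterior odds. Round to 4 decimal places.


Bayes' rule in odds form: posterior odds = prior odds * LR
= (3 * 8) / (3 * 9)
= 24/27 = 0.8889

0.8889


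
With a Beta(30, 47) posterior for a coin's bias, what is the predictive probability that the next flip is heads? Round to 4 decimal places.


The predictive probability equals the posterior mean.
P(next = heads) = alpha / (alpha + beta)
= 30 / 77 = 0.3896

0.3896


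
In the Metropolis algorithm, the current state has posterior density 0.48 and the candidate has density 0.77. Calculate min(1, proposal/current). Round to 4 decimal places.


Ratio = 0.77/0.48 = 1.6042
Acceptance probability = min(1, 1.6042)
= 1.0

1.0


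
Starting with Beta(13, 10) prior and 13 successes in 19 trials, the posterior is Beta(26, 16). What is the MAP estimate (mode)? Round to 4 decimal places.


The mode of Beta(a, b) when a > 1 and b > 1 is (a-1)/(a+b-2)
= (26 - 1) / (26 + 16 - 2)
= 25 / 40
= 0.625

0.625


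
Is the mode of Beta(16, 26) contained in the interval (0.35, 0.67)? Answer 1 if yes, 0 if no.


Mode = (a-1)/(a+b-2) = 15/40 = 0.375
Interval: (0.35, 0.67)
Contains mode? 1

1


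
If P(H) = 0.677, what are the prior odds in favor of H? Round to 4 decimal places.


Prior odds = P(H) / (1 - P(H))
= 0.677 / 0.323
= 2.096

2.096


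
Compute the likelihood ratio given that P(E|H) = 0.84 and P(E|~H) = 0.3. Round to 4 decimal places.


LR = P(E|H) / P(E|~H)
= 0.84 / 0.3 = 2.8

2.8


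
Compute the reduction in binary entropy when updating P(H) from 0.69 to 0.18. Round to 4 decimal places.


H_before = -p*log2(p) - (1-p)*log2(1-p) for p=0.69: 0.8932
H_after for p=0.18: 0.6801
Reduction = 0.8932 - 0.6801 = 0.2131

0.2131


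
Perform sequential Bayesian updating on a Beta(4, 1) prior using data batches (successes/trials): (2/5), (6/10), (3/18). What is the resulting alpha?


Accumulate successes: 11
Posterior alpha = prior alpha + sum of successes
= 4 + 11 = 15

15


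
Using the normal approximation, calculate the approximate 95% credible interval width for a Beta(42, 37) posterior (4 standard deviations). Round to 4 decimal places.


Var(Beta) = 42*37/(79^2 * 80) = 0.0031
SD = 0.0558
Width ~ 4*SD = 0.2232

0.2232


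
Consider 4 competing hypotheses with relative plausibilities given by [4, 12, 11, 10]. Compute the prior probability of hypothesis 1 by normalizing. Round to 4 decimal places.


Sum of weights = 4 + 12 + 11 + 10 = 37
Normalized prior for H1 = 4 / 37
= 0.1081

0.1081


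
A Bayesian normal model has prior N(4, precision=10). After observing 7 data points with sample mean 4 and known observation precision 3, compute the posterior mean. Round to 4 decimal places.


Posterior mean = (prior_precision * prior_mean + n * data_precision * data_mean) / (prior_precision + n * data_precision)
Numerator = 10*4 + 7*3*4 = 124
Denominator = 10 + 7*3 = 31
Posterior mean = 4.0

4.0


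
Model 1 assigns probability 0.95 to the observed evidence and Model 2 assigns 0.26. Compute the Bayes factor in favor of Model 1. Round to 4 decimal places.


BF = P(data|M1) / P(data|M2)
= 0.95 / 0.26 = 3.6538

3.6538


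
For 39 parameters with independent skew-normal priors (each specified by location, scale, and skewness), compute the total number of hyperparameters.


A skew-normal prior has 3 hyperparameters per parameter.
Total = 39 * 3 = 117

117


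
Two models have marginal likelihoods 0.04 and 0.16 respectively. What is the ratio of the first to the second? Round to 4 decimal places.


Evidence ratio = 0.04 / 0.16
= 0.25

0.25


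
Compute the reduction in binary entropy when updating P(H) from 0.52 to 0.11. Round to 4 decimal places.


H_before = -p*log2(p) - (1-p)*log2(1-p) for p=0.52: 0.9988
H_after for p=0.11: 0.4999
Reduction = 0.9988 - 0.4999 = 0.4989

0.4989


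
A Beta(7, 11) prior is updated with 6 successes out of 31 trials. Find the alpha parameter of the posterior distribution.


In the Beta-Binomial conjugate update:
alpha_post = alpha_prior + successes
= 7 + 6
= 13

13


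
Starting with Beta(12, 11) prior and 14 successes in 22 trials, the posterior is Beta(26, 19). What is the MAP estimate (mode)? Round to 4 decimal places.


The mode of Beta(a, b) when a > 1 and b > 1 is (a-1)/(a+b-2)
= (26 - 1) / (26 + 19 - 2)
= 25 / 43
= 0.5814

0.5814


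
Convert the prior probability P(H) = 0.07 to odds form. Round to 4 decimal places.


P(not H) = 1 - 0.07 = 0.93
Odds = 0.07 / 0.93 = 0.0753

0.0753


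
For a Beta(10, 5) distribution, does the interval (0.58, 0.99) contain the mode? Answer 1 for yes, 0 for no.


Mode of Beta(a,b) = (a-1)/(a+b-2)
= (10-1)/(10+5-2) = 0.6923
Check: 0.58 <= 0.6923 <= 0.99?
Result: 1

1


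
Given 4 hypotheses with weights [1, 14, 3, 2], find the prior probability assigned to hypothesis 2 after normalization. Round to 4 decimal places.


To normalize, divide each weight by the sum of all weights.
Sum = 20
Prior(H2) = 14/20 = 0.7

0.7


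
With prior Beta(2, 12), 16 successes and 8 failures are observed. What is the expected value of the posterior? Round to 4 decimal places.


Posterior = Beta(18, 20)
E[theta] = alpha/(alpha+beta)
= 18/38 = 0.4737

0.4737


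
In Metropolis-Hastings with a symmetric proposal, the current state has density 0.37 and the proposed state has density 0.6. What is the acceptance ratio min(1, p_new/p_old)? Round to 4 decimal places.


Ratio = p_new / p_old = 0.6 / 0.37 = 1.6216
Acceptance = min(1, 1.6216) = 1.0

1.0


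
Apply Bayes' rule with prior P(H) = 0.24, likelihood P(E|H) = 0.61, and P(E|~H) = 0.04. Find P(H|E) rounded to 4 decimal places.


Step 1: Compute marginal P(E) = P(E|H)P(H) + P(E|~H)P(~H)
= 0.61*0.24 + 0.04*0.76 = 0.1768
Step 2: P(H|E) = P(E|H)P(H)/P(E) = 0.1464/0.1768
= 0.8281

0.8281


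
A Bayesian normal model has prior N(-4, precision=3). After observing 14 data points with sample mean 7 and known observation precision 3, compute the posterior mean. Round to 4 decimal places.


Posterior mean = (prior_precision * prior_mean + n * data_precision * data_mean) / (prior_precision + n * data_precision)
Numerator = 3*-4 + 14*3*7 = 282
Denominator = 3 + 14*3 = 45
Posterior mean = 6.2667

6.2667


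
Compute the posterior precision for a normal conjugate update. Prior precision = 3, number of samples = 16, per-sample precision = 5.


tau_post = tau_0 + n * tau
= 3 + 16 * 5 = 83

83


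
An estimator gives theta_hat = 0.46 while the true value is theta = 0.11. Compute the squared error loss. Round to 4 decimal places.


The squared error loss is (theta_hat - theta)^2
= (0.46 - 0.11)^2
= (0.35)^2 = 0.1225

0.1225


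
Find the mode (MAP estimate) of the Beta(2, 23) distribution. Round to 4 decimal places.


For Beta(a,b) with a,b > 1:
Mode = (a-1)/(a+b-2) = (2-1)/(25-2)
= 1/23 = 0.0435

0.0435


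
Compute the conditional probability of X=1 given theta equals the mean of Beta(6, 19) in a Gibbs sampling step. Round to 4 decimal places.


Mean of Beta(6, 19) = 0.24
P(X=1 | theta=0.24) = 0.24

0.24


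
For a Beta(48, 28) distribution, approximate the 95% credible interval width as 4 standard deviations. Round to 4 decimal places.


Variance of Beta(a,b) = ab / ((a+b)^2 * (a+b+1))
= 48*28 / ((76)^2 * 77)
= 0.003
SD = sqrt(0.003) = 0.055
Width = 4 * SD = 0.2199

0.2199


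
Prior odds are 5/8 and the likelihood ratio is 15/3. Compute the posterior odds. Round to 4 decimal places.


Posterior odds = prior odds * likelihood ratio
= (5/8) * (15/3)
= 75 / 24
= 3.125

3.125


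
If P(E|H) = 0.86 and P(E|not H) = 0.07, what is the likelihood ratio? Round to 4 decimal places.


Likelihood ratio = P(E|H) / P(E|not H)
= 0.86 / 0.07
= 12.2857

12.2857


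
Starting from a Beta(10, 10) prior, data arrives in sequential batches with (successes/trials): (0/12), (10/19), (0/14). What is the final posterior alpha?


In sequential Bayesian updating, we sum all successes.
Total successes = 10
Final alpha = 10 + 10 = 20

20


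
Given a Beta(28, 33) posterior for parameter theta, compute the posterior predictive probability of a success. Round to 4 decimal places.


For a Beta-Bernoulli model, the predictive probability is the mean:
P(success) = 28/(28+33) = 28/61 = 0.459

0.459


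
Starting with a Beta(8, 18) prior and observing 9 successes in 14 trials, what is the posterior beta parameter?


Posterior beta = prior beta + failures
Failures = 14 - 9 = 5
beta_post = 18 + 5 = 23

23


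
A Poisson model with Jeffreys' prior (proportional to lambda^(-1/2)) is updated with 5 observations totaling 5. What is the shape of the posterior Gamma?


Posterior = Gamma(0.5 + S, n)
= Gamma(0.5 + 5, 5)
Posterior shape = 0.5 + S = 0.5 + 5 = 5.5

5.5


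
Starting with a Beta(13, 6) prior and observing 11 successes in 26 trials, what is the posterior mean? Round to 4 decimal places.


Posterior parameters: alpha = 13 + 11 = 24
beta = 6 + 15 = 21
Posterior mean = alpha / (alpha + beta) = 24 / 45
= 0.5333

0.5333


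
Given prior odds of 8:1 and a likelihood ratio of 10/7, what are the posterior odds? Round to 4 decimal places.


Posterior odds = prior odds * LR
Prior odds = 8/1 = 8.0
LR = 10/7 = 1.4286
Posterior odds = 8.0 * 1.4286 = 11.4286

11.4286


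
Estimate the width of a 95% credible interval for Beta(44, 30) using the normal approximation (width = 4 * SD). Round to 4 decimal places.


For Beta(a,b): Var = ab/((a+b)^2(a+b+1))
Var = 0.0032, SD = 0.0567
Approximate 95% CI width = 4 * 0.0567 = 0.2268

0.2268


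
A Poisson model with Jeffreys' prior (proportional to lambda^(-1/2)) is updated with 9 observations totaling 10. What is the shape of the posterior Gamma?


Posterior = Gamma(0.5 + S, n)
= Gamma(0.5 + 10, 9)
Posterior shape = 0.5 + S = 0.5 + 10 = 10.5

10.5


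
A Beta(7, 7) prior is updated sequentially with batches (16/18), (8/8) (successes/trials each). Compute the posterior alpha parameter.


Sequential conjugate updating is equivalent to a single batch update.
Total successes across all batches = 24
alpha_posterior = alpha_prior + total_successes = 7 + 24
= 31

31


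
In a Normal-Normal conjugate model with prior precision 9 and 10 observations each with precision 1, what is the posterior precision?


Posterior precision = prior precision + n * observation precision
= 9 + 10 * 1
= 9 + 10 = 19

19


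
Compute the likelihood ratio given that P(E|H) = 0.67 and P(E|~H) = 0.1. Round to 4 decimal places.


LR = P(E|H) / P(E|~H)
= 0.67 / 0.1 = 6.7

6.7


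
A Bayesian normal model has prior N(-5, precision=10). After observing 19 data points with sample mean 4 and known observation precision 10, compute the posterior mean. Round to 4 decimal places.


Posterior mean = (prior_precision * prior_mean + n * data_precision * data_mean) / (prior_precision + n * data_precision)
Numerator = 10*-5 + 19*10*4 = 710
Denominator = 10 + 19*10 = 200
Posterior mean = 3.55

3.55


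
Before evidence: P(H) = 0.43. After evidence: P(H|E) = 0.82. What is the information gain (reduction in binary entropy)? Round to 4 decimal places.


Prior entropy = 0.9858
Posterior entropy = 0.6801
Information gain = 0.9858 - 0.6801 = 0.3057

0.3057


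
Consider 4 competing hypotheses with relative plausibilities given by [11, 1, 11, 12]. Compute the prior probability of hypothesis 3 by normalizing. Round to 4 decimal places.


Sum of weights = 11 + 1 + 11 + 12 = 35
Normalized prior for H3 = 11 / 35
= 0.3143

0.3143


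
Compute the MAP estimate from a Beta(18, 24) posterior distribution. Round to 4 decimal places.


MAP = mode of Beta distribution
= (alpha - 1)/(alpha + beta - 2)
= (18-1)/(18+24-2)
= 17/40 = 0.425

0.425


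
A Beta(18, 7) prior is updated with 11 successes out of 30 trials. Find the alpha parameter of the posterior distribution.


In the Beta-Binomial conjugate update:
alpha_post = alpha_prior + successes
= 18 + 11
= 29

29


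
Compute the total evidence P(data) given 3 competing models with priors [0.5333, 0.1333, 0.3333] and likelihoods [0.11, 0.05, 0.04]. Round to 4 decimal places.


Marginal likelihood = sum P(model_i) * P(data|model_i)
Model 1: 0.5333 * 0.11 = 0.0587
Model 2: 0.1333 * 0.05 = 0.0067
Model 3: 0.3333 * 0.04 = 0.0133
Total = 0.0787

0.0787


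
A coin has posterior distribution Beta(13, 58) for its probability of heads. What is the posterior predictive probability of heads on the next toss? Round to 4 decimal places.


Posterior predictive = E[theta] = alpha/(alpha+beta)
= 13/71
= 0.1831

0.1831


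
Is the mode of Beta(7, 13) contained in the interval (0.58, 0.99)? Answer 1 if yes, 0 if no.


Mode = (a-1)/(a+b-2) = 6/18 = 0.3333
Interval: (0.58, 0.99)
Contains mode? 0

0


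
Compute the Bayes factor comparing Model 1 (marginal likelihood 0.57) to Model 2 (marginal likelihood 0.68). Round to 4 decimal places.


BF12 = marginal likelihood of M1 / marginal likelihood of M2
= 0.57/0.68
= 0.8382

0.8382


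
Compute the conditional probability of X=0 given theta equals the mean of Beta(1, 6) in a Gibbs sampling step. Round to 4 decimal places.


Mean of Beta(1, 6) = 0.1429
P(X=0 | theta=0.1429) = 0.8571

0.8571
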